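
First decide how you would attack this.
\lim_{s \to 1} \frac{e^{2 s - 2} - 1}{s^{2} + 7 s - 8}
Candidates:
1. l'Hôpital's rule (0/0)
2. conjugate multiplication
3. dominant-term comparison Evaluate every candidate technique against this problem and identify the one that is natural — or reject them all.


Diagnosis: l'Hôpital's rule (0/0) — substituting 1 gives 0 over 0; differentiate top and bottom once and re-evaluate. A first-order expansion at the point is an equally standard path; the rule packages it.
- l'Hôpital's rule (0/0): yes — fits the structure here.
- conjugate multiplication: the conjugate move applies to radical differences, which this is not.
- dominant-term comparison: leading-power comparison does not apply to this form.


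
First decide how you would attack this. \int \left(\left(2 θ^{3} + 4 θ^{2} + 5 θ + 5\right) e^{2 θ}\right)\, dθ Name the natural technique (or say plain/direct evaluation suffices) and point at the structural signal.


Method: integration by parts — 2 θ^{3} + 4 θ^{2} + 5 θ + 5 dies after finitely many derivatives while e^{2 θ} cycles under integration — the tabular/parts setup.


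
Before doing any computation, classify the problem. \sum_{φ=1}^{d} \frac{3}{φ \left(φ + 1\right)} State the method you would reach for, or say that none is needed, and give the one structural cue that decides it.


Technique: telescoping — poles of \frac{3}{φ \left(φ + 1\right)} differ by an integer, the telltale of a telescoping partial-fraction sum.


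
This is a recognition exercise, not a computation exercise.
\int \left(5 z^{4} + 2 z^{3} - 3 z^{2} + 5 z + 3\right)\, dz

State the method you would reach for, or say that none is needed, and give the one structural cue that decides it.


Technique: no special technique — scan for structure and find none: constant multiples of powers of z, integrate directly.


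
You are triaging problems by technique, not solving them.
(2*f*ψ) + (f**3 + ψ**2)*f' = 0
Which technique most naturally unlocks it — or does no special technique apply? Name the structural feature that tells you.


Technique: the exact-equation method — take the mixed partials of 2*f*ψ and f**3 + ψ**2: they are equal, which certifies an exact differential.


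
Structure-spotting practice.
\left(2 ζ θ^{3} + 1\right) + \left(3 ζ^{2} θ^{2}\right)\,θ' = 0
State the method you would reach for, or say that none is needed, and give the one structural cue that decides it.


Technique: the exact-equation method — check exactness first: here it holds (2 ζ θ^{3} + 1, 3 ζ^{2} θ^{2} have matching cross partials), so no integrating factor is needed.


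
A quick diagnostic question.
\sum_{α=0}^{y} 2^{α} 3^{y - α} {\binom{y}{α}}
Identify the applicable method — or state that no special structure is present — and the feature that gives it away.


Diagnosis: the binomial theorem — binomial coefficients against complementary powers of 2 and 3: recognize the binomial expansion and resum.


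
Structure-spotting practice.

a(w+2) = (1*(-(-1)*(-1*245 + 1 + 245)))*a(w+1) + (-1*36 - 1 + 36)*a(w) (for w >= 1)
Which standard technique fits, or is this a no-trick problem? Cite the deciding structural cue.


Method: the characteristic-root method — every coefficient is a fixed number and the forcing is zero — substitute r^w and read off the root equation.


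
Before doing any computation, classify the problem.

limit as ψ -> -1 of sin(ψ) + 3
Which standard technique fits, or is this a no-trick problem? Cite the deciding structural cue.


Method: no special technique — no denominator vanishes and nothing blows up at -1: direct substitution is the whole computation.


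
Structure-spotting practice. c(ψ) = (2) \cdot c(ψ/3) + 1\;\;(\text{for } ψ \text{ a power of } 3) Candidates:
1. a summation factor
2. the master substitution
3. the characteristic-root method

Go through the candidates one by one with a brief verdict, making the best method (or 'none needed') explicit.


Method: the master substitution — the argument shrinks by the factor 3, so measure the index on a logarithmic scale and the recursion becomes a shift.
- a summation factor: the recursion divides its index rather than shifting it — there is no previous-term chain for a summation factor to telescope.
- the master substitution — applies; the problem has the shape this method handles.
- the characteristic-root method — a divided-index call is not the fixed-shift linear shape that characteristic roots solve.


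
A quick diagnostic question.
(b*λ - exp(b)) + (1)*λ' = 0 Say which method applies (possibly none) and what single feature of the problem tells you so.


Method: a linear integrating factor — λ appears only to the first power with coefficient b — the classic integrating-factor setup.


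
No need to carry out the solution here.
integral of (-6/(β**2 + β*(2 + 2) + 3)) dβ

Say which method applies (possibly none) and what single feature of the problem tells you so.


Best approach: partial fractions — break (β**2 + β*(2 + 2) + 3) into its roots and the integral splits into logarithm-sized bites.


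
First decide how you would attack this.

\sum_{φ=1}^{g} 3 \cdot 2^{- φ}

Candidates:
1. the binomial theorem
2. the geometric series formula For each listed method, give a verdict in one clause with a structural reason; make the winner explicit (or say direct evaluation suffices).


Technique: the geometric series formula — consecutive terms stand in a fixed index-free ratio — the geometric sum formula closes it.
- the binomial theorem: there is no pair of bases whose matched powers would reassemble into a single binomial power.
- the geometric series formula — applies; the problem has the shape this method handles.


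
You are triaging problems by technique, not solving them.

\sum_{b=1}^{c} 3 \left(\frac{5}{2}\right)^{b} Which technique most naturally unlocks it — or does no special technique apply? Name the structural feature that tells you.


Technique: the geometric series formula — consecutive terms stand in a fixed index-free ratio — the geometric sum formula closes it.


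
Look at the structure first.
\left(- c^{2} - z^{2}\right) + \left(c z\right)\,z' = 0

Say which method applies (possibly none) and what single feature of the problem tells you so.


Best approach: the homogeneous substitution — the slope is degree-zero homogeneous: the ratio substitution v = z/c collapses it. Rearranged, this also fits the Bernoulli template directly; the homogeneous substitution reads the structure without the rearrangement.


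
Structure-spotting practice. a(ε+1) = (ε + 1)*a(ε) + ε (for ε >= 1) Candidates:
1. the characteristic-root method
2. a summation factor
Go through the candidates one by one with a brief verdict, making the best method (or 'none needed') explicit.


Best approach: a summation factor — rescale the sequence by the product of the weights ε + 1 so far — the recurrence collapses to a plain running sum.
- the characteristic-root method — the coefficients vary with the index, breaking the constant-coefficient structure the method needs.
- a summation factor: a fit — the right tool for this form.


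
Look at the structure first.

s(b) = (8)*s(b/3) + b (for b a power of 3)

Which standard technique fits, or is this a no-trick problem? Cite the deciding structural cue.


Method: the master substitution — a divide-and-conquer shape: argument b/3, so change variables with b = 3^m and solve the linear version.


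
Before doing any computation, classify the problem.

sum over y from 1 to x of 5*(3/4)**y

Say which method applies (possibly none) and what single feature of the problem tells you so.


Technique: the geometric series formula — check a ratio of consecutive terms: it is 3/4, independent of the index, so the geometric formula closes the sum.


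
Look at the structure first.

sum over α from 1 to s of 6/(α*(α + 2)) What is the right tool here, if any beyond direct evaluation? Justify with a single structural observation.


Best approach: telescoping — one partial-fraction pass turns 6/(α*(α + 2)) into a shifted difference, and shifted differences telescope.


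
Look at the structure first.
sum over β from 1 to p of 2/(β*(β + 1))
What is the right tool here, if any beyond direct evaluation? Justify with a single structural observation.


Verdict: telescoping — after splitting 2/(β*(β + 1)) into partial fractions, the pieces are shifted copies of one function and cancel telescopically.


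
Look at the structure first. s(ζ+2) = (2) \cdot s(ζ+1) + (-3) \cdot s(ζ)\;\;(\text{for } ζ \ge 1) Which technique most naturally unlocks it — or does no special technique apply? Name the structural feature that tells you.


Technique: the characteristic-root method — the recurrence is linear and homogeneous with constant coefficients, so the ansatz r^ζ turns it into a polynomial equation for r.


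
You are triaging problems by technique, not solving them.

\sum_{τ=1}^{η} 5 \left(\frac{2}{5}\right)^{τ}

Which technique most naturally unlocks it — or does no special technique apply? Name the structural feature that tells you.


Verdict: the geometric series formula — check a ratio of consecutive terms: it is \frac{2}{5}, independent of the index, so the geometric formula closes the sum.


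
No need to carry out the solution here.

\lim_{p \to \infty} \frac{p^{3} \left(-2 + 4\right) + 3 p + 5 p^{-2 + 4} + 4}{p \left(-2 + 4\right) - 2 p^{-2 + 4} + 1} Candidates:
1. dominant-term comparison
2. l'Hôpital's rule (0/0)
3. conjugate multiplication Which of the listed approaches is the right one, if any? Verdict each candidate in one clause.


Verdict: dominant-term comparison — divide by the highest power of p present: lower-order terms vanish and the dominant ratio remains.
- dominant-term comparison — yes — fits the structure here.
- l'Hôpital's rule (0/0): viewed as a single quotient this runs to ∞/∞, not the 0/0 clash this candidate addresses; an at-infinity variant of the rule would resolve it, but comparing leading growth reads the answer without differentiating.
- conjugate multiplication: no divergent radical difference is present for a conjugate pair to cancel.


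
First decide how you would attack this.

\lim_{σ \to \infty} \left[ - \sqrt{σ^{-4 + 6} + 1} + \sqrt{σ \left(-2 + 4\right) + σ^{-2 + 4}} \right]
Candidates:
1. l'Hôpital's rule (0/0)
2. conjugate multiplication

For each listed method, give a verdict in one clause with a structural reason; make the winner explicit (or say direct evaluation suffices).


Method: conjugate multiplication — the difference \sqrt{σ \left(-2 + 4\right) + σ^{-2 + 4}} - \sqrt{σ^{-4 + 6} + 1} is an ∞ − ∞ stalemate; its conjugate partner breaks the tie.
- l'Hôpital's rule (0/0) — the expression is a difference driving to ∞ − ∞, not a 0/0 quotient — there is no ratio for the rule to differentiate.
- conjugate multiplication: yes, a natural case for it.


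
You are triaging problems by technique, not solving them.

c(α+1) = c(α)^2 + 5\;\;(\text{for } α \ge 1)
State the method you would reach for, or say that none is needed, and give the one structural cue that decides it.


Verdict: no special technique — this one you iterate or analyze qualitatively: the nonlinearity defeats linear solution methods.


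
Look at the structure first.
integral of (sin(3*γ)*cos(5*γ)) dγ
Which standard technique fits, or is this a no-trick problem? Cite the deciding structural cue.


Diagnosis: a trigonometric identity — two different frequencies multiply in sin(3*γ)*cos(5*γ); the product-to-sum formula separates them.


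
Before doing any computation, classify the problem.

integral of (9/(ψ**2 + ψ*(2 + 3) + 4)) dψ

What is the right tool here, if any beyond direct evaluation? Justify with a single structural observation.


Method: partial fractions — a proper rational integrand whose denominator splits into simpler factors — decompose into partial fractions first.


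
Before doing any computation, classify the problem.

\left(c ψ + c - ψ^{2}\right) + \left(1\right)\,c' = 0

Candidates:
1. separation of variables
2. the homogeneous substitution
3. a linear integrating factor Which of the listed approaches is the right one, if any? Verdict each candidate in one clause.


Verdict: a linear integrating factor — the unknown enters only to the first power against a nonzero forcing term — the integrating-factor template applies directly.
- separation of variables: the two dependences do not factor apart.
- the homogeneous substitution: the slope does not depend on the ratio of the variables alone.
- a linear integrating factor — applicable, and directly so.


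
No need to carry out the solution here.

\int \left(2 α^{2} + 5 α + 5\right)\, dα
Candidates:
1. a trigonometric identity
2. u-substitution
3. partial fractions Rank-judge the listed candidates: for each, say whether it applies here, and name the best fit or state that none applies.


Best approach: no special technique — a term-by-term power-rule job in α; no substitution or rearrangement earns its keep here.
- a trigonometric identity: with no trigonometric functions present, identity rewriting has no target.
- u-substitution: no substitution does more than relabel what direct integration already handles.
- partial fractions — there is no rational-function structure to decompose.


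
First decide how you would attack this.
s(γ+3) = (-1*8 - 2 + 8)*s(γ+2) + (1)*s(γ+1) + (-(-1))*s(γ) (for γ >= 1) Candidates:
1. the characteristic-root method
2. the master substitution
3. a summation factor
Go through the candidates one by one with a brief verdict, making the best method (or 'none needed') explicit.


Technique: the characteristic-root method — try a geometric ansatz r^γ: constant coefficients turn the recurrence into one polynomial equation in r.
- the characteristic-root method: applicable, and directly so.
- the master substitution — no fixed divisor shrinks the index between calls.
- a summation factor: the recurrence reaches back more than one step, outside the first-order family a summation factor normalizes.


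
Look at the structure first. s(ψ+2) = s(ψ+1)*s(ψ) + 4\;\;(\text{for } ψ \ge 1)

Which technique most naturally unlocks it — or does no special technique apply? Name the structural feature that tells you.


Diagnosis: no special technique — a nonlinear dependence on earlier terms breaks linearity, and with it every superposition-based closed form.


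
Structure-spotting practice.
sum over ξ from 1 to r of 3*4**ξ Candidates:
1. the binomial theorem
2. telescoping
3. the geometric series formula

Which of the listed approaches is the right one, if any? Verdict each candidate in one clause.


Technique: the geometric series formula — term-over-term division gives 4 every time — index-free ratio, geometric sum formula applies.
- the binomial theorem: the terms lack the binomial-coefficient-weighted complementary-power pattern of an expansion.
- telescoping: the summand is not presented as a shifted difference — a telescoping rewrite may exist, but the displayed structure does not offer one.
- the geometric series formula: applicable, and directly so.


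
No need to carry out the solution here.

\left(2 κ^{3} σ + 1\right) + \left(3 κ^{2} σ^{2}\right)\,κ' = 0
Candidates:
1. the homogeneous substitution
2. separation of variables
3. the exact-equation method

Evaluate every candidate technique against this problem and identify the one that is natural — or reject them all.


Technique: the exact-equation method — because the two cross partials coincide, the form is conservative as written — recover its potential in (σ, κ).
- the homogeneous substitution: solved for the derivative, the right side changes under joint scaling of the two variables.
- separation of variables — the two dependences do not factor apart.
- the exact-equation method — applicable, and directly so.


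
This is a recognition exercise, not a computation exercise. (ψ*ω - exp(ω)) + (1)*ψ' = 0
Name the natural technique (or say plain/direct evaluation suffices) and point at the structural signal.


Verdict: a linear integrating factor — ψ enters only linearly with coefficient ω; multiply by exp of the integral of ω and the left side becomes one derivative.


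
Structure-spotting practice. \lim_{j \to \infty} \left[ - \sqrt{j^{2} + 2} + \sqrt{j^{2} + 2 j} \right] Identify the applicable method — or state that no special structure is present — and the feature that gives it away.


Method: conjugate multiplication — neither \sqrt{j^{2} + 2 j} nor \sqrt{j^{2} + 2} converges alone, so rewrite their difference as a conjugate-rationalized quotient first.


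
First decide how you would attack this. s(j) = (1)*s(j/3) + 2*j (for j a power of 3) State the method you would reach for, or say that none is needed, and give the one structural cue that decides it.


Best approach: the master substitution — index division is the fingerprint: j/3 in the recursive call means substitute j = 3^m.


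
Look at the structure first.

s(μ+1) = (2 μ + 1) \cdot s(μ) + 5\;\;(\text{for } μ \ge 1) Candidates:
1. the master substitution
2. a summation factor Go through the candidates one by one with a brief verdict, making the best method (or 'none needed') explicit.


Method: a summation factor — one-term recursion with variable weight 2 μ + 1 is solved by product normalization, not by root-finding.
- the master substitution — the recursive argument is a shift of the index, not a fixed fraction of it.
- a summation factor — a fit — the right tool for this form.


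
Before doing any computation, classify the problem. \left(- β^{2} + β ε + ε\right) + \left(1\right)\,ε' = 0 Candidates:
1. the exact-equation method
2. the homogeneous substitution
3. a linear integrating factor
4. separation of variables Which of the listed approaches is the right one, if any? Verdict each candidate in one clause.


Verdict: a linear integrating factor — linear in the unknown with genuine forcing: multiply through by the exponential of the integrated coefficient and the left side closes into one derivative.
- the exact-equation method — no potential function has this form as its differential, as written.
- the homogeneous substitution: the slope changes under joint rescaling, failing the degree-zero test.
- a linear integrating factor — yes — fits the structure here.
- separation of variables — no algebra isolates the independent variable on one side and the unknown on the other.


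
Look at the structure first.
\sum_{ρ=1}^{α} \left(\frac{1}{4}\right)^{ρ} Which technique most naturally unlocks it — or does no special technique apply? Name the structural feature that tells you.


Method: the geometric series formula — each term is \frac{1}{4} times the previous one, so the geometric-series formula applies directly.


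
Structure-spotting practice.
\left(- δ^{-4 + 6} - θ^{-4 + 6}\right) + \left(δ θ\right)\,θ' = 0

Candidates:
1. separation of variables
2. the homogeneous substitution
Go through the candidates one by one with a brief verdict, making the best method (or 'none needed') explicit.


Verdict: the homogeneous substitution — the slope's numerator and denominator share total degree; set v = θ/δ and the equation drops to separable form. A Bernoulli rewrite works here as the equation stands — the homogeneous substitution is the more immediate reading.
- separation of variables — the two dependences do not factor apart.
- the homogeneous substitution: yes — fits the structure here.


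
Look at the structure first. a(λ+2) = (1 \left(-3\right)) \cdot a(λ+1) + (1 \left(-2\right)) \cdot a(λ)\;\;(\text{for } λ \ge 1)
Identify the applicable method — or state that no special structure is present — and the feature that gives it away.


Best approach: the characteristic-root method — because shifting λ leaves the equation's coefficients unchanged, exponential trials reduce it to algebra.


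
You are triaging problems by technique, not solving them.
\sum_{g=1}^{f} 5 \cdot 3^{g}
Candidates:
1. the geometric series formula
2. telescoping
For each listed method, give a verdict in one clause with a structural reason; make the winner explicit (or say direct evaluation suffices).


Best approach: the geometric series formula — each summand is the previous one scaled by 3; that constant multiplier is itself the geometric structure.
- the geometric series formula: a fit — the right tool for this form.
- telescoping: in the displayed form, no term reappears at a neighboring index to cancel against.


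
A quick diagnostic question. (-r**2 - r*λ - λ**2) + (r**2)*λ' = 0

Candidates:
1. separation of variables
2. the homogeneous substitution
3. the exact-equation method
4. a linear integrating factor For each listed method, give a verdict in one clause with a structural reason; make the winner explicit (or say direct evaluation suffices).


Verdict: the homogeneous substitution — solved for the derivative, the right side is unchanged under scaling r and λ together — it depends only on the ratio λ/r, so substitute a single ratio variable.
- separation of variables: the two dependences are entangled, not a clean product of one-variable pieces.
- the homogeneous substitution: applicable, and directly so.
- the exact-equation method: the mixed partial derivatives differ, so the left side is not a total differential.
- a linear integrating factor — a nonlinear term in the unknown puts this outside the integrating-factor template.


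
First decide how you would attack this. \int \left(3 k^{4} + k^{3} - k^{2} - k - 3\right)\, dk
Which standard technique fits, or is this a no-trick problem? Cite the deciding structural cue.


Verdict: no special technique — scan for structure and find none: constant multiples of powers of k, integrate directly.


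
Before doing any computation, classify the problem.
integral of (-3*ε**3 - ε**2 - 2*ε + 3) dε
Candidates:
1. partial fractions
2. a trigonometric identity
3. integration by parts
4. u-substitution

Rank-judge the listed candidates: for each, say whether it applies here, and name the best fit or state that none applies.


Best approach: no special technique — the integrand is a sum of constant multiples of powers of ε — integrate term by term.
- partial fractions — there is no rational-function structure to decompose.
- a trigonometric identity: no sine or cosine appears, so there is nothing for a trigonometric identity to act on.
- integration by parts — splitting off a factor buys nothing — the integrand integrates directly without parts.
- u-substitution: no substitution does more than relabel what direct integration already handles.


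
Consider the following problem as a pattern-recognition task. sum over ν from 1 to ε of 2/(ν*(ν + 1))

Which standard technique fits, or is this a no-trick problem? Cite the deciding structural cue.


Method: telescoping — the summand 2/(ν*(ν + 1)) decomposes into fractions whose poles differ by an integer shift — the series collapses.


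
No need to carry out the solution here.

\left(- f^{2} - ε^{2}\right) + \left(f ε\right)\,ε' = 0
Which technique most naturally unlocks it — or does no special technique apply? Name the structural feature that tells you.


Verdict: the homogeneous substitution — solved for the derivative, the right side is unchanged under scaling f and ε together — it depends only on the ratio ε/f, so substitute a single ratio variable. A Bernoulli substitution is a fair alternative on this equation directly; the homogeneous reading takes it as given.


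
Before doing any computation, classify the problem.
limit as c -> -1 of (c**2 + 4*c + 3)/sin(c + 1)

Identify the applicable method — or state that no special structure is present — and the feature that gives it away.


Diagnosis: l'Hôpital's rule (0/0) — numerator and denominator both vanish at -1 — a genuine 0/0 form, which is exactly when l'Hôpital applies. Expanding numerator and denominator to first order gives the same value — the rule automates exactly that.


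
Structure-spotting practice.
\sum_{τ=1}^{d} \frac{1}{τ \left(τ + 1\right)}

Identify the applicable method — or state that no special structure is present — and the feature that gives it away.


Best approach: telescoping — after splitting \frac{1}{τ \left(τ + 1\right)} into partial fractions, the pieces are shifted copies of one function and cancel telescopically.


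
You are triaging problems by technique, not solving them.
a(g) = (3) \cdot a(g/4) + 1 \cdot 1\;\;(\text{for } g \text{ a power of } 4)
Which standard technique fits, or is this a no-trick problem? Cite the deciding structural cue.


Method: the master substitution — the argument shrinks by the factor 4, so measure the index on a logarithmic scale and the recursion becomes a shift.


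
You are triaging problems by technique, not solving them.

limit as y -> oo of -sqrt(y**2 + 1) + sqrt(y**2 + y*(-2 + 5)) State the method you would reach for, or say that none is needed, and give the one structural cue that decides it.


Best approach: conjugate multiplication — this difference gives up after one conjugate multiplication — the radical structure cancels against its conjugate.


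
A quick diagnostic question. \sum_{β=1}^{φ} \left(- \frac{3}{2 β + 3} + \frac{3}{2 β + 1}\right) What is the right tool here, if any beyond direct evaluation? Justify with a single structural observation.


Technique: telescoping — this sum is a zipper: each term contributes \frac{3}{2 β + 1} and removes the next index's value, which the following term puts back, closing term by term.


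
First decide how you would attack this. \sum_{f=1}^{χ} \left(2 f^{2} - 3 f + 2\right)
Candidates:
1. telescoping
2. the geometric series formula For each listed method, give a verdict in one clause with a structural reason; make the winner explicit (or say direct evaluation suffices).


Diagnosis: no special technique — every summand is a constant multiple of a power of f — apply the standard power-sum identities one degree at a time.
- telescoping: as presented, consecutive terms share no shifted copy to cancel against — no rewrite is on display to change that.
- the geometric series formula — consecutive terms are not related by a fixed multiplier.


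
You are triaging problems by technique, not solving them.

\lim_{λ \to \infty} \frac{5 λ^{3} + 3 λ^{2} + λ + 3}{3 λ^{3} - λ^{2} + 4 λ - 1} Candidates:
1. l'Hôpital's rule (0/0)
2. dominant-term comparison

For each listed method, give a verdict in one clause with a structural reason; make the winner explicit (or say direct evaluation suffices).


Best approach: dominant-term comparison — divide by the highest power of λ present: lower-order terms vanish and the dominant ratio remains.
- l'Hôpital's rule (0/0): viewed as a single quotient this runs to ∞/∞, not the 0/0 clash this candidate addresses; an at-infinity variant of the rule would resolve it, but comparing leading growth reads the answer without differentiating.
- dominant-term comparison — applies; the problem has the shape this method handles.


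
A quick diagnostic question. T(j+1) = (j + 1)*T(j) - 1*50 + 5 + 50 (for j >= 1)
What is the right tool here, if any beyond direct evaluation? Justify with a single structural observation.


Verdict: a summation factor — an index-dependent multiplier j + 1 rules out characteristic roots; a summation factor converts it to a pure difference.


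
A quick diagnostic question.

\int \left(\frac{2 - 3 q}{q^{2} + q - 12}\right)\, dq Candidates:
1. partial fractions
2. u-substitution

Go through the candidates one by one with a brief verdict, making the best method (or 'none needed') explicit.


Diagnosis: partial fractions — once q^{2} + q - 12 is factored, each root contributes a simple-fraction term; integrate them one at a time.
- partial fractions: yes — fits the structure here.
- u-substitution: no subexpression of the integrand serves as a whole-integral substitution inner — individual terms may offer their own, but none carries its derivative as a factor of the full integrand; a working change of variable would have to be constructed from outside the expression.


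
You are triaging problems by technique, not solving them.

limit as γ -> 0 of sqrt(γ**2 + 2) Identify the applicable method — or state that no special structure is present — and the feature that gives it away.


Best approach: no special technique — no zero denominators, no indeterminate clash at 0 — substitute and read off the value.


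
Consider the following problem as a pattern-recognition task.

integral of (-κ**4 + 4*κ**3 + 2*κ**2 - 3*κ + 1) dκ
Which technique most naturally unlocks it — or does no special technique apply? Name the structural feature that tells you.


Verdict: no special technique — every term is a constant multiple of a power of κ; term-wise power-rule integration needs no preliminary transformation.


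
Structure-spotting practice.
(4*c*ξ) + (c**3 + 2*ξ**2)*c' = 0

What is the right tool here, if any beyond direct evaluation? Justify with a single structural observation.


Verdict: the exact-equation method — the compatibility test passes: the c-derivative of 4*c*ξ matches the ξ-derivative of c**3 + 2*ξ**2, so integrate a potential.


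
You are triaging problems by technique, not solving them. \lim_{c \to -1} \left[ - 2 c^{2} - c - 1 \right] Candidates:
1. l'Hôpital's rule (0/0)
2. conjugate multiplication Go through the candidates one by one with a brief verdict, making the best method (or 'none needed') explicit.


Technique: no special technique — the expression is continuous at the evaluation point — substitute directly; no indeterminate form appears.
- l'Hôpital's rule (0/0) — substituting the point gives a finite value outright — there is no indeterminate clash to repair.
- conjugate multiplication: there is no infinity-minus-infinity radical difference to rationalize.


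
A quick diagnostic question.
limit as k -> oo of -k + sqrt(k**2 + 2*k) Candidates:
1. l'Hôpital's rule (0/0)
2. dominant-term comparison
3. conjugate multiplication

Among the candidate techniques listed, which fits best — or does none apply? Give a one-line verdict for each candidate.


Technique: conjugate multiplication — both pieces blow up but their difference is finite; the conjugate trick rationalizes sqrt(k**2 + 2*k) - k.
- l'Hôpital's rule (0/0): substitution produces ∞ − ∞ rather than a vanishing quotient; the rule needs a 0/0 ratio to act on.
- dominant-term comparison: no dominant-degree comparison decides it.
- conjugate multiplication — yes — fits the structure here.


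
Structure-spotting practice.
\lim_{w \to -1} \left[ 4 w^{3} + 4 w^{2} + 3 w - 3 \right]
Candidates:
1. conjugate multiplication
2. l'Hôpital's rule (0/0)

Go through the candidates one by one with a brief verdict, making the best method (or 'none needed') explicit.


Verdict: no special technique — the expression is continuous at -1 — substitute and evaluate; no indeterminate form appears.
- conjugate multiplication — there are no radicals in tension whose conjugate would simplify matters.
- l'Hôpital's rule (0/0) — substituting the point gives a finite value outright — there is no indeterminate clash to repair.


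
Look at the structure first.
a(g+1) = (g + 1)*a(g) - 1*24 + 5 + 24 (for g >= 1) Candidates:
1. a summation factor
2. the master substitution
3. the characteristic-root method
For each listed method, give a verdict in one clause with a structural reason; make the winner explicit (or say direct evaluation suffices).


Diagnosis: a summation factor — with the index-dependent coefficient g + 1, dividing by the cumulative product turns the left side into a pure difference.
- a summation factor: applicable, and directly so.
- the master substitution — the recursion steps by a constant offset, so exponential reindexing is pointless.
- the characteristic-root method: the coefficients change with the index, which the root method cannot absorb.


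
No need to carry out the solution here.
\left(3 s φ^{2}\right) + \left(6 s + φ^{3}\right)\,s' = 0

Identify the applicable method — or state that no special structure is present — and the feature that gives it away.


Verdict: the exact-equation method — d/ds of 3 s φ^{2} equals d/dφ of 6 s + φ^{3}: the form is a total differential of one potential — integrate it exactly.


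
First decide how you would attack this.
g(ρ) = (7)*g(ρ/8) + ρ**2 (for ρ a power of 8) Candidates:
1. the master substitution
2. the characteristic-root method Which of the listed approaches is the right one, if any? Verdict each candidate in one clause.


Verdict: the master substitution — divide-the-index recursion (ρ/8 inside the call) straightens out once the index is rewritten as 8^m.
- the master substitution — yes — fits the structure here.
- the characteristic-root method: the recursion divides its index rather than shifting it — outside the constant-shift family the root method covers.


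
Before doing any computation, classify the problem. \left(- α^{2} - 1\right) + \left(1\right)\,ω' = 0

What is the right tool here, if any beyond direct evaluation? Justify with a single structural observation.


Technique: no special technique — solved for the derivative, ω never appears on the right — this is a direct integration in α, not a differential-equations problem at heart.


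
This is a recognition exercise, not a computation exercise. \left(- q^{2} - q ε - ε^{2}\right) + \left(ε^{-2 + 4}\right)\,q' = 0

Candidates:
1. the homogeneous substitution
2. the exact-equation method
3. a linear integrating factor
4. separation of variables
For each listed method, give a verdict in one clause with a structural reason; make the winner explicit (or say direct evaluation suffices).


Diagnosis: the homogeneous substitution — solved for the derivative, the right side is unchanged under scaling ε and q together — it depends only on the ratio q/ε, so substitute a single ratio variable.
- the homogeneous substitution: applicable, and directly so.
- the exact-equation method: the mixed-partials test fails on this split — it is not an exact differential as presented.
- a linear integrating factor — the unknown enters nonlinearly (through a power, a denominator, or a transcendental function), which the linear integrating-factor recipe cannot absorb as-is — any repair would come from a preliminary substitution, not the factor.
- separation of variables — the two dependences do not factor apart.


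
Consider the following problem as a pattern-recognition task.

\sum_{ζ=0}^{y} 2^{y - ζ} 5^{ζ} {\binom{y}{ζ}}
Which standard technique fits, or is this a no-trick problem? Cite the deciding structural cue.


Verdict: the binomial theorem — the summand is term ζ of a binomial expansion in 5 and 2; the whole sum is a single power.


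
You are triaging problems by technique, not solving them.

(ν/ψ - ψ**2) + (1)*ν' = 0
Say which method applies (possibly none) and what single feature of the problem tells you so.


Best approach: a linear integrating factor — the unknown enters only to the first power against a nonzero forcing term — the integrating-factor template applies directly.


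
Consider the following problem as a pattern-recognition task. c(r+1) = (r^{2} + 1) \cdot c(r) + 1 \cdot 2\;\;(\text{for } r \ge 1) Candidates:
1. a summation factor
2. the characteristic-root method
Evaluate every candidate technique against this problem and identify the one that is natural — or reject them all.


Best approach: a summation factor — rescale the sequence by the product of the weights r^{2} + 1 so far — the recurrence collapses to a plain running sum.
- a summation factor: yes, a natural case for it.
- the characteristic-root method: the coefficients change with the index, which the root method cannot absorb.


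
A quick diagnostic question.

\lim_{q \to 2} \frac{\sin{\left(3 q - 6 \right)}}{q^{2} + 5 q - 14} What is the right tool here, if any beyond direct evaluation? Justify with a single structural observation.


Method: l'Hôpital's rule (0/0) — plug in 2: top and bottom both hit zero, so differentiate each and retry. Known elementary limits would finish this too — the rule just bypasses the case analysis.


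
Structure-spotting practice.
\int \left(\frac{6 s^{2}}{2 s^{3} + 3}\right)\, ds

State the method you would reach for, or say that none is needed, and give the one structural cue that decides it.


Technique: u-substitution — gathered as a product, the integrand carries the factor 6 s^{2} — up to a constant, the derivative of the inner expression 2 s^{3} + 3 — so u = 2 s^{3} + 3 collapses the integral.


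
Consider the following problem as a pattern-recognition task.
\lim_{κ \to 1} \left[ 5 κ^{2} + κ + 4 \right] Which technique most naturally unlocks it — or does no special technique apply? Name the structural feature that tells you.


Best approach: no special technique — nothing blocks direct substitution at 1: plug in and finish.


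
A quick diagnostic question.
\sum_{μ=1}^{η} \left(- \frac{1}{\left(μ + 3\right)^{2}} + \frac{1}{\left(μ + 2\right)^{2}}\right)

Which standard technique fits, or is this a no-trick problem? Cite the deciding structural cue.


Technique: telescoping — the summand is \frac{1}{\left(μ + 2\right)^{2}} minus the same expression shifted by one, so consecutive terms cancel in pairs.


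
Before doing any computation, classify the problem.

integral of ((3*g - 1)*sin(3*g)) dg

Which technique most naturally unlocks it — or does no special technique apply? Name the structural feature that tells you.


Best approach: integration by parts — differentiate 3*g - 1, integrate sin(3*g): each pass lowers the polynomial degree, so parts terminates.


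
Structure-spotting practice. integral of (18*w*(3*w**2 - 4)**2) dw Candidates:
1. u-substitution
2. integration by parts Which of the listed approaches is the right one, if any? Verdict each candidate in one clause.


Best approach: u-substitution — structure check: outer function, inner expression 3*w**2 - 4, inner derivative as a factor — the classic u = 3*w**2 - 4 pattern. Nothing stops a full expansion here — the substitution simply spares the algebra.
- u-substitution: applicable, and directly so.
- integration by parts: parts would only shuffle a directly integrable integrand.


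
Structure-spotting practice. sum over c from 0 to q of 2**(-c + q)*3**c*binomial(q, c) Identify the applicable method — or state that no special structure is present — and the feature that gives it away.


Diagnosis: the binomial theorem — binomial coefficients against complementary powers of 3 and 2: recognize the binomial expansion and resum.


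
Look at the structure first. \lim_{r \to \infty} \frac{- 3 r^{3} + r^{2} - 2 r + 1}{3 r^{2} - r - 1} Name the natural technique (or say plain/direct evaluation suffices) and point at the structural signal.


Diagnosis: dominant-term comparison — divide through by the highest power of r; every lower-order term dies and the dominant terms decide the limit. As a single quotient, the ∞/∞ shape would yield to repeated differentiation as well — the growth comparison gets there in one look.


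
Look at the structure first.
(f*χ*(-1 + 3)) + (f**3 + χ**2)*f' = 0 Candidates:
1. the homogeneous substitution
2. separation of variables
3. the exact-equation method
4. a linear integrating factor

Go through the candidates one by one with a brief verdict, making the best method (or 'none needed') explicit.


Technique: the exact-equation method — equality of cross partials is the green light — assemble the potential function term by term.
- the homogeneous substitution: the ratio of the variables does not determine the slope.
- separation of variables: no algebra isolates the independent variable on one side and the unknown on the other.
- the exact-equation method — yes, a natural case for it.
- a linear integrating factor: the unknown enters nonlinearly (through a power, a denominator, or a transcendental function), which the linear integrating-factor recipe cannot absorb as-is — any repair would come from a preliminary substitution, not the factor.
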